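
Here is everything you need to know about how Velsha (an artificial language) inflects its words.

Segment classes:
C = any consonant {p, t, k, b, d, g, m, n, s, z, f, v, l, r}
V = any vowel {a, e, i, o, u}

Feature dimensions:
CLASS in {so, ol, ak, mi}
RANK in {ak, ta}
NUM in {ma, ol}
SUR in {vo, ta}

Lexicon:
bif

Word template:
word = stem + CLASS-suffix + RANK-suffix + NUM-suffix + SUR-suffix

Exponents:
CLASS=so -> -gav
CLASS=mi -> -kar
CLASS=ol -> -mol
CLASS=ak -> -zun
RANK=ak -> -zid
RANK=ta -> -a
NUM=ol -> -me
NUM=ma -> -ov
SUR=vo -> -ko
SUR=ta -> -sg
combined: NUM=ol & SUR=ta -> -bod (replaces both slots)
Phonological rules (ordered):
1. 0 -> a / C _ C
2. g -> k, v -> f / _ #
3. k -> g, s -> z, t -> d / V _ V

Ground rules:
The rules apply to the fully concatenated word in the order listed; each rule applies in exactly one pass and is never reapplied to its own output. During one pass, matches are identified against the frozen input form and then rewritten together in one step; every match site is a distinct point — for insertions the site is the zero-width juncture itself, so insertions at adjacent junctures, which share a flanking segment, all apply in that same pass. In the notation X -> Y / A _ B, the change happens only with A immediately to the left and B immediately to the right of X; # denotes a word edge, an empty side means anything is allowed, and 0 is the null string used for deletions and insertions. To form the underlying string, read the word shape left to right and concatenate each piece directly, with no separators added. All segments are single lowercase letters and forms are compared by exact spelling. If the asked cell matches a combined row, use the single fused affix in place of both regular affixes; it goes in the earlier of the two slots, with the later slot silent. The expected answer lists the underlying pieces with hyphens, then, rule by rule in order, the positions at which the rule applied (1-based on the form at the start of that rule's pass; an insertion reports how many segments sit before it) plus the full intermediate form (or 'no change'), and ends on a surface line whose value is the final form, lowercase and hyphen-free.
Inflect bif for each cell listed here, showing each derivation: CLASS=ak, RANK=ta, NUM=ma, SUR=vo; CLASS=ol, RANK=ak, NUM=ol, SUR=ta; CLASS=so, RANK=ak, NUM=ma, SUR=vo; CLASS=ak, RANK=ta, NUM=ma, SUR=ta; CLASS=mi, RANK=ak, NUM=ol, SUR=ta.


cell CLASS=ak, RANK=ta, NUM=ma, SUR=vo:
underlying: bif-zun-a-ov-ko
1. 0 -> a / C _ C: inserts after position(s) 3, 9: bifazunaovako
2. g -> k, v -> f / _ #: no change
3. k -> g, s -> z, t -> d / V _ V: fires at position(s) 12: bifazunaovago
surface: bifazunaovago

cell CLASS=ol, RANK=ak, NUM=ol, SUR=ta:
underlying: bif-mol-zid-bod
1. 0 -> a / C _ C: inserts after position(s) 3, 6, 9: bifamolazidabod
2. g -> k, v -> f / _ #: no change
3. k -> g, s -> z, t -> d / V _ V: no change
surface: bifamolazidabod

cell CLASS=so, RANK=ak, NUM=ma, SUR=vo:
underlying: bif-gav-zid-ov-ko
1. 0 -> a / C _ C: inserts after position(s) 3, 6, 11: bifagavazidovako
2. g -> k, v -> f / _ #: no change
3. k -> g, s -> z, t -> d / V _ V: fires at position(s) 15: bifagavazidovago
surface: bifagavazidovago

cell CLASS=ak, RANK=ta, NUM=ma, SUR=ta:
underlying: bif-zun-a-ov-sg
1. 0 -> a / C _ C: inserts after position(s) 3, 9, 10: bifazunaovasag
2. g -> k, v -> f / _ #: fires at position(s) 14: bifazunaovasak
3. k -> g, s -> z, t -> d / V _ V: fires at position(s) 12: bifazunaovazak
surface: bifazunaovazak

cell CLASS=mi, RANK=ak, NUM=ol, SUR=ta:
underlying: bif-kar-zid-bod
1. 0 -> a / C _ C: inserts after position(s) 3, 6, 9: bifakarazidabod
2. g -> k, v -> f / _ #: no change
3. k -> g, s -> z, t -> d / V _ V: fires at position(s) 5: bifagarazidabod
surface: bifagarazidabod


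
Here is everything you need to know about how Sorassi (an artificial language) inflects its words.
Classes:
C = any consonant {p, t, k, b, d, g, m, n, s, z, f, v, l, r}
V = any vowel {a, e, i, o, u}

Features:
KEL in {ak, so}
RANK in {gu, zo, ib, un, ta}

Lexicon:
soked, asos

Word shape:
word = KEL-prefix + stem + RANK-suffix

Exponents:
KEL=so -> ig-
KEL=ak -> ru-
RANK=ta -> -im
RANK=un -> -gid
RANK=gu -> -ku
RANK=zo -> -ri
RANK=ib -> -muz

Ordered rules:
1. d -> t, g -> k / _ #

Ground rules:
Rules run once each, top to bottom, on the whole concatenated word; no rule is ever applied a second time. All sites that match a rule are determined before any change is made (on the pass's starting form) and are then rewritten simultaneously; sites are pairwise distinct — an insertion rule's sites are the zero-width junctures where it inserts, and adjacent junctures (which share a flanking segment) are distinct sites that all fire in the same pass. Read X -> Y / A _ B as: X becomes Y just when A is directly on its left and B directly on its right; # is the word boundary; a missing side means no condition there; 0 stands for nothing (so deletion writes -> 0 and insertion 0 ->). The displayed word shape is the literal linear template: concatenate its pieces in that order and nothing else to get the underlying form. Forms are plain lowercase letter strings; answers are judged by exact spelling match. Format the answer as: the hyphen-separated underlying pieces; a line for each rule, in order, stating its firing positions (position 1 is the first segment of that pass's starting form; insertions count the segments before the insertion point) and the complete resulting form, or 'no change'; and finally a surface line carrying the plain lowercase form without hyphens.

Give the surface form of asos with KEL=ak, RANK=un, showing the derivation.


underlying: ru-asos-gid
1. d -> t, g -> k / _ #: fires at position(s) 9: ruasosgit
surface: ruasosgit


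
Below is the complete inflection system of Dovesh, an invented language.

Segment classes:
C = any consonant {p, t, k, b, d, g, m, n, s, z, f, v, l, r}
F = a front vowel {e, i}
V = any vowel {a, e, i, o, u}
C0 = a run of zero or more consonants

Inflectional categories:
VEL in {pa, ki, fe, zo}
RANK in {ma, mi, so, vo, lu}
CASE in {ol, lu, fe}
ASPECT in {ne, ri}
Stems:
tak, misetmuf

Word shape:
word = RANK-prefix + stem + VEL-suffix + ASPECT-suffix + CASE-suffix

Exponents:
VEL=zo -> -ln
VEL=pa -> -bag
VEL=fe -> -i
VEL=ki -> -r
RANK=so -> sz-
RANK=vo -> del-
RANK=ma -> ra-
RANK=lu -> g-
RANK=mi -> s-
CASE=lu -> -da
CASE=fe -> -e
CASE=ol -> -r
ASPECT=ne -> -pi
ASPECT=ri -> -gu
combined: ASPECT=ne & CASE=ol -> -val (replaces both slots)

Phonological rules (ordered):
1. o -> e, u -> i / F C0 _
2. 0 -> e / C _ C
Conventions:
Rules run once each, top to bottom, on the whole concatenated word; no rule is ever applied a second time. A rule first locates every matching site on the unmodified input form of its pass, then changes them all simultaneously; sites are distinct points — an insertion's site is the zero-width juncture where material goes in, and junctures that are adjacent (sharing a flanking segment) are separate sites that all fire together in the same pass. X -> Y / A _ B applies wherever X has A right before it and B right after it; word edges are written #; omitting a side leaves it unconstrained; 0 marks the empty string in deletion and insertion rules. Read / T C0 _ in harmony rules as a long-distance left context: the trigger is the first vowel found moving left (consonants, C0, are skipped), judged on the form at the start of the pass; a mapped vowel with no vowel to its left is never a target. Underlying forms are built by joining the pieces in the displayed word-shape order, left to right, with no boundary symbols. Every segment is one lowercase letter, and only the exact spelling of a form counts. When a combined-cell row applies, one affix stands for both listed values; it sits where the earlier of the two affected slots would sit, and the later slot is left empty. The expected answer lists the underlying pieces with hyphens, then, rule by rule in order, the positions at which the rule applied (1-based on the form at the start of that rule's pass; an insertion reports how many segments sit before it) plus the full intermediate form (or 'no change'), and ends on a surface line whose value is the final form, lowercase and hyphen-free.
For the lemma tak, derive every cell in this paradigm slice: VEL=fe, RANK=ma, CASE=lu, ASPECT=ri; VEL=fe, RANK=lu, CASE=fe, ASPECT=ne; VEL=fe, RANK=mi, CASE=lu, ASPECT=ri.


cell VEL=fe, RANK=ma, CASE=lu, ASPECT=ri:
underlying: ra-tak-i-gu-da
1. o -> e, u -> i / F C0 _: fires at position(s) 8: ratakigida
2. 0 -> e / C _ C: no change
surface: ratakigida

cell VEL=fe, RANK=lu, CASE=fe, ASPECT=ne:
underlying: g-tak-i-pi-e
1. o -> e, u -> i / F C0 _: no change
2. 0 -> e / C _ C: inserts after position(s) 1: getakipie
surface: getakipie

cell VEL=fe, RANK=mi, CASE=lu, ASPECT=ri:
underlying: s-tak-i-gu-da
1. o -> e, u -> i / F C0 _: fires at position(s) 7: stakigida
2. 0 -> e / C _ C: inserts after position(s) 1: setakigida
surface: setakigida


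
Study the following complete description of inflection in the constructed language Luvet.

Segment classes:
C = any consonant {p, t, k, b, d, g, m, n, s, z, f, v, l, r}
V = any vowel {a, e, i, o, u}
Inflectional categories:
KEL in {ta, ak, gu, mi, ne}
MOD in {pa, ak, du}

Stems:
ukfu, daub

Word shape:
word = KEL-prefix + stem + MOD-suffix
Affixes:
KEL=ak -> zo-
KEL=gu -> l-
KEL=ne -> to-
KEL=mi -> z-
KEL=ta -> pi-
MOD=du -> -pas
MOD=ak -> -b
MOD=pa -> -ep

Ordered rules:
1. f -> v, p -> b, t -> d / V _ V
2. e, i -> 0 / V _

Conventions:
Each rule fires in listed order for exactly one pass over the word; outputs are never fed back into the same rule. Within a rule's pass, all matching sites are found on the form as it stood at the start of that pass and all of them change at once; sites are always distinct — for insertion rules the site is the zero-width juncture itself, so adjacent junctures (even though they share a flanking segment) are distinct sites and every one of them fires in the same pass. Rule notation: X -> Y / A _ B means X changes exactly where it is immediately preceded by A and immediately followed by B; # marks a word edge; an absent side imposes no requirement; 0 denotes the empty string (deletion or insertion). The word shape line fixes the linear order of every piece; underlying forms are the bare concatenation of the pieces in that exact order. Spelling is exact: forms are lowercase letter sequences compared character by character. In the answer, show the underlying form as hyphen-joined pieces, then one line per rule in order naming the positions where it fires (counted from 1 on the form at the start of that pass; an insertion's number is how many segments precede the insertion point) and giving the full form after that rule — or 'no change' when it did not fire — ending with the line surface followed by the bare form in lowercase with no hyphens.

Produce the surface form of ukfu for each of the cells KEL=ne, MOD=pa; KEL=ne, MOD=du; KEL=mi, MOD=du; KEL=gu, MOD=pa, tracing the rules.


cell KEL=ne, MOD=pa:
underlying: to-ukfu-ep
1. f -> v, p -> b, t -> d / V _ V: no change
2. e, i -> 0 / V _: fires at position(s) 7: toukfup
surface: toukfup

cell KEL=ne, MOD=du:
underlying: to-ukfu-pas
1. f -> v, p -> b, t -> d / V _ V: fires at position(s) 7: toukfubas
2. e, i -> 0 / V _: no change
surface: toukfubas

cell KEL=mi, MOD=du:
underlying: z-ukfu-pas
1. f -> v, p -> b, t -> d / V _ V: fires at position(s) 6: zukfubas
2. e, i -> 0 / V _: no change
surface: zukfubas

cell KEL=gu, MOD=pa:
underlying: l-ukfu-ep
1. f -> v, p -> b, t -> d / V _ V: no change
2. e, i -> 0 / V _: fires at position(s) 6: lukfup
surface: lukfup


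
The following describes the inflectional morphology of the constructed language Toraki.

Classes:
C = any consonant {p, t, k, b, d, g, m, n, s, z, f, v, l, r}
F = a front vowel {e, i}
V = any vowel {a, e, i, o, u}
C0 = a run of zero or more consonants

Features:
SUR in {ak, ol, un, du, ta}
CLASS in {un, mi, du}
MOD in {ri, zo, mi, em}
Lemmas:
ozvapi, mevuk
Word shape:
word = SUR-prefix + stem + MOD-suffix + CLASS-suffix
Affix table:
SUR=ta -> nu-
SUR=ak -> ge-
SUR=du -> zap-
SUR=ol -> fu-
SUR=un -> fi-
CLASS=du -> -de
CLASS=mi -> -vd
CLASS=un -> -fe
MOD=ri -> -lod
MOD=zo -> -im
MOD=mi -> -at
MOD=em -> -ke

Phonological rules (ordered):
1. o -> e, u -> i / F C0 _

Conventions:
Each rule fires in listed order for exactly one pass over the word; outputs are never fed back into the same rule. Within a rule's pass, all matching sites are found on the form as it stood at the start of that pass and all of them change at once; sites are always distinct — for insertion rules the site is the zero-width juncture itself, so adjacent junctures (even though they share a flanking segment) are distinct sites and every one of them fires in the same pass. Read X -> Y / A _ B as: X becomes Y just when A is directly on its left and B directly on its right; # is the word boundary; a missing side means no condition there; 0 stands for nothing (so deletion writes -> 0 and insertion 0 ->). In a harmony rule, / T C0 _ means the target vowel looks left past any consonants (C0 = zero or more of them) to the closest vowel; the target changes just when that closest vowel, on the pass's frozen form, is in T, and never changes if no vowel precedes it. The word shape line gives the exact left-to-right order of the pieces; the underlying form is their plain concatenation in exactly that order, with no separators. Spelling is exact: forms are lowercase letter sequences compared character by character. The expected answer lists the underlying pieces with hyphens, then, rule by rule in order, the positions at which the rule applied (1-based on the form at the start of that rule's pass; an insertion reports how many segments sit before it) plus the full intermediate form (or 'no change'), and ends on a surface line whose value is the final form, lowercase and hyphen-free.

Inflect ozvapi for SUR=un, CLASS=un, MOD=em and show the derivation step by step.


underlying: fi-ozvapi-ke-fe
1. o -> e, u -> i / F C0 _: fires at position(s) 3: fiezvapikefe
surface: fiezvapikefe


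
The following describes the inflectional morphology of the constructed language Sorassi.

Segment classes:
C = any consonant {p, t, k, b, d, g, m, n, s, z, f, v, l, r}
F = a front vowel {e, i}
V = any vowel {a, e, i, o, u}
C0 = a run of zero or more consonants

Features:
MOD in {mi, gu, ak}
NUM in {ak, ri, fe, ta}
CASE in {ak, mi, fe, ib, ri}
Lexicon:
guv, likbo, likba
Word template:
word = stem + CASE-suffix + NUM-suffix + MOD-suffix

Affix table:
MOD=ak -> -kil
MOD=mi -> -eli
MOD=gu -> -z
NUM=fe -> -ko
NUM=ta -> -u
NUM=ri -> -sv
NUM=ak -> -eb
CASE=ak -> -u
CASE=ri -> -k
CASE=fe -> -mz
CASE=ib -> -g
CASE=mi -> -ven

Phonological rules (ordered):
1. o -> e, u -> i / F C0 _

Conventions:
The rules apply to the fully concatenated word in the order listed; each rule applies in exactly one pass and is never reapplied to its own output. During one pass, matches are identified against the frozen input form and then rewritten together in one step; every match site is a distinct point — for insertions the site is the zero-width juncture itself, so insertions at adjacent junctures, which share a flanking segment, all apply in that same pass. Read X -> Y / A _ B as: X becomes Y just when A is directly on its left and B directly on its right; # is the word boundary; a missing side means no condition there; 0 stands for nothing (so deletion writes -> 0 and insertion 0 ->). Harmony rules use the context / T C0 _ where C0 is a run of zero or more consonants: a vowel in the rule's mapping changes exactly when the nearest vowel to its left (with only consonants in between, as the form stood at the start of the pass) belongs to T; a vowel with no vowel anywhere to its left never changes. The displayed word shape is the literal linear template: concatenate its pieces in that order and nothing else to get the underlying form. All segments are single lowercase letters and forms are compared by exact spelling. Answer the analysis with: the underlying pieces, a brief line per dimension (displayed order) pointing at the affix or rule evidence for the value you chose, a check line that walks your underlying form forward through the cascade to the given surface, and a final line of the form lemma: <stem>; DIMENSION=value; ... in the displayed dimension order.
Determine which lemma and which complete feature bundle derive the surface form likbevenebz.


underlying: likbo-ven-eb-z
MOD=gu - signalled by the affix -z
NUM=ak - signalled by the affix -eb
CASE=mi - signalled by the affix -ven
check: likbovenebz -> likbevenebz
lemma: likbo; MOD=gu; NUM=ak; CASE=mi


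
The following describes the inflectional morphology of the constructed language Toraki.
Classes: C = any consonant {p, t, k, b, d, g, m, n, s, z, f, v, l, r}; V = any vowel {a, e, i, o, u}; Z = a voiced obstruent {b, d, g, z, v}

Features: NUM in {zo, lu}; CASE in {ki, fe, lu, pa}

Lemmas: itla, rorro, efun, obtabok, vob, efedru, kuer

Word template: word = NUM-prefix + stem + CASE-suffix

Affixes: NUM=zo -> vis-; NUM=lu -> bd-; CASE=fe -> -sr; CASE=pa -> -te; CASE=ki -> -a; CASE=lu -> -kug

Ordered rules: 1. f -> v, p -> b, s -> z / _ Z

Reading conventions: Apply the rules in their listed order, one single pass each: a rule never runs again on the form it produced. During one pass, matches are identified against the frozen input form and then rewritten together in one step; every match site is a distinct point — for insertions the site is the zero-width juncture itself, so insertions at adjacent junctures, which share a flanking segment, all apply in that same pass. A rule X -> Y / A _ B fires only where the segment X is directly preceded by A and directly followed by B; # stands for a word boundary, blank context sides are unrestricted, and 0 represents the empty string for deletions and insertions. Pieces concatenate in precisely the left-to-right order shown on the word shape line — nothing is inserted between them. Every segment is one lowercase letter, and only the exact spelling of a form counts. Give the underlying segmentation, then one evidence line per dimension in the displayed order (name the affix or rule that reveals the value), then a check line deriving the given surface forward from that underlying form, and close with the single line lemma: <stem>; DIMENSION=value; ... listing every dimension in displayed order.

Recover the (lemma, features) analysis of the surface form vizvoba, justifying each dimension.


underlying: vis-vob-a
NUM=zo - signalled by the affix vis-
CASE=ki - signalled by the affix -a
check: visvoba -> vizvoba
lemma: vob; NUM=zo; CASE=ki


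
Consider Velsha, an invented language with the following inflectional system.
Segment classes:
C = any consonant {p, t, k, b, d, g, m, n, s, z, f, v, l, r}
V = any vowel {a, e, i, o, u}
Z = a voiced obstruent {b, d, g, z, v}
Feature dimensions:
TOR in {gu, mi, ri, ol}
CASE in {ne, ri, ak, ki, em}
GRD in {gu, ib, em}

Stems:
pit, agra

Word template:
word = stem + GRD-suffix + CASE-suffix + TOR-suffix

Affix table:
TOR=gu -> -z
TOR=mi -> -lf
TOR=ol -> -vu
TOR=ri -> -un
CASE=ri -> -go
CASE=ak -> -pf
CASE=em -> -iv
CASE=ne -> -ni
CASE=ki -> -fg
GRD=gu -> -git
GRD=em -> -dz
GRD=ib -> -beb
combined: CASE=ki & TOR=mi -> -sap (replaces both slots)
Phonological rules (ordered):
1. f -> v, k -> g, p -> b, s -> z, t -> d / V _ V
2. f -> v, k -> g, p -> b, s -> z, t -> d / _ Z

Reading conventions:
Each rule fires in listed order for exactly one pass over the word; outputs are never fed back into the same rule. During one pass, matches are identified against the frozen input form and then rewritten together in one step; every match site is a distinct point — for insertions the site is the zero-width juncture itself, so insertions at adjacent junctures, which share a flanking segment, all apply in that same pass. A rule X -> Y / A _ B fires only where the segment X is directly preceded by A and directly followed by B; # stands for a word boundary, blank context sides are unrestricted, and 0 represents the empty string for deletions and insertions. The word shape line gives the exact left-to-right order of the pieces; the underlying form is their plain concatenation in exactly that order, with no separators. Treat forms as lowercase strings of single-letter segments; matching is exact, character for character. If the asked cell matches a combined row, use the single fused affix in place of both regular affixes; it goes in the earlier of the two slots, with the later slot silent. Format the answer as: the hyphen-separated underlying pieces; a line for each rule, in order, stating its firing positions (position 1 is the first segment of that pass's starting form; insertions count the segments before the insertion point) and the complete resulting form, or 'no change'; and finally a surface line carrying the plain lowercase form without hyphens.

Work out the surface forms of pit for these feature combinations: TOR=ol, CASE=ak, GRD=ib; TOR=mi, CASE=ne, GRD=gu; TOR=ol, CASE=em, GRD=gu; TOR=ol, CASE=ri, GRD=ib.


cell TOR=ol, CASE=ak, GRD=ib:
underlying: pit-beb-pf-vu
1. f -> v, k -> g, p -> b, s -> z, t -> d / V _ V: no change
2. f -> v, k -> g, p -> b, s -> z, t -> d / _ Z: fires at position(s) 3, 8: pidbebpvvu
surface: pidbebpvvu

cell TOR=mi, CASE=ne, GRD=gu:
underlying: pit-git-ni-lf
1. f -> v, k -> g, p -> b, s -> z, t -> d / V _ V: no change
2. f -> v, k -> g, p -> b, s -> z, t -> d / _ Z: fires at position(s) 3: pidgitnilf
surface: pidgitnilf

cell TOR=ol, CASE=em, GRD=gu:
underlying: pit-git-iv-vu
1. f -> v, k -> g, p -> b, s -> z, t -> d / V _ V: fires at position(s) 6: pitgidivvu
2. f -> v, k -> g, p -> b, s -> z, t -> d / _ Z: fires at position(s) 3: pidgidivvu
surface: pidgidivvu

cell TOR=ol, CASE=ri, GRD=ib:
underlying: pit-beb-go-vu
1. f -> v, k -> g, p -> b, s -> z, t -> d / V _ V: no change
2. f -> v, k -> g, p -> b, s -> z, t -> d / _ Z: fires at position(s) 3: pidbebgovu
surface: pidbebgovu


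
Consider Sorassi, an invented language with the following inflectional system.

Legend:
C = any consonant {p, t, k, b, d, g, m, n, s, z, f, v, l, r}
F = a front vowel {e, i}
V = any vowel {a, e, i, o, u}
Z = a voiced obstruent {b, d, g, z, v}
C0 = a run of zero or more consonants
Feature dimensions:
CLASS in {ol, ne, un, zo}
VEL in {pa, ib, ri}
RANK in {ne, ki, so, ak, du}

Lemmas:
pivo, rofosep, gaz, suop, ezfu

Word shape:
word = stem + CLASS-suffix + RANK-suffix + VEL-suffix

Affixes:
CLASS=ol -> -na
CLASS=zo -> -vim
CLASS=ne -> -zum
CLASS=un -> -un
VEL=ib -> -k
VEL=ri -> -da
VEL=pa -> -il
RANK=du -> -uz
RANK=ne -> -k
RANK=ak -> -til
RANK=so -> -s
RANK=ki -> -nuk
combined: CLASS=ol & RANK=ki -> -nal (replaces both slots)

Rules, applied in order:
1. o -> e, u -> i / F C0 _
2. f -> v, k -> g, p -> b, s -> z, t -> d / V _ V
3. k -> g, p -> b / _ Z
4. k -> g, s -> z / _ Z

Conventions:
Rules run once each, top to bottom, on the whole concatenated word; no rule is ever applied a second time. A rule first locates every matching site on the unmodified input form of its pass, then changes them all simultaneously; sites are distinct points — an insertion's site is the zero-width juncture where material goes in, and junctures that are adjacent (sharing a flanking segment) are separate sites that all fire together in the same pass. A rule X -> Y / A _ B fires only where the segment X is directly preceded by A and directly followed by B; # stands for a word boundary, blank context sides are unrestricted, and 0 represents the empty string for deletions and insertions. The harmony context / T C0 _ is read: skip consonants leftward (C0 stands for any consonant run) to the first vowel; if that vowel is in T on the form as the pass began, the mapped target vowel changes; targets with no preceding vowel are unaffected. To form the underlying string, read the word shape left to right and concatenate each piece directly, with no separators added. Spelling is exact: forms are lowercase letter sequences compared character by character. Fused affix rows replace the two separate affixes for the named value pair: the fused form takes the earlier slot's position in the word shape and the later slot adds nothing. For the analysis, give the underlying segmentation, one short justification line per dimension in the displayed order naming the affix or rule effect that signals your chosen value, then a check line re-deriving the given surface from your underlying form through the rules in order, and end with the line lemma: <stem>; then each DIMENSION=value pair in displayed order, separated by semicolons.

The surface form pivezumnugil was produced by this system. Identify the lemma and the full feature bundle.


underlying: pivo-zum-nuk-il
CLASS=ne - signalled by the affix -zum
VEL=pa - signalled by the affix -il
RANK=ki - signalled by the affix -nuk
check: pivozumnukil -> pivezumnukil -> pivezumnugil -> pivezumnugil -> pivezumnugil
lemma: pivo; CLASS=ne; VEL=pa; RANK=ki


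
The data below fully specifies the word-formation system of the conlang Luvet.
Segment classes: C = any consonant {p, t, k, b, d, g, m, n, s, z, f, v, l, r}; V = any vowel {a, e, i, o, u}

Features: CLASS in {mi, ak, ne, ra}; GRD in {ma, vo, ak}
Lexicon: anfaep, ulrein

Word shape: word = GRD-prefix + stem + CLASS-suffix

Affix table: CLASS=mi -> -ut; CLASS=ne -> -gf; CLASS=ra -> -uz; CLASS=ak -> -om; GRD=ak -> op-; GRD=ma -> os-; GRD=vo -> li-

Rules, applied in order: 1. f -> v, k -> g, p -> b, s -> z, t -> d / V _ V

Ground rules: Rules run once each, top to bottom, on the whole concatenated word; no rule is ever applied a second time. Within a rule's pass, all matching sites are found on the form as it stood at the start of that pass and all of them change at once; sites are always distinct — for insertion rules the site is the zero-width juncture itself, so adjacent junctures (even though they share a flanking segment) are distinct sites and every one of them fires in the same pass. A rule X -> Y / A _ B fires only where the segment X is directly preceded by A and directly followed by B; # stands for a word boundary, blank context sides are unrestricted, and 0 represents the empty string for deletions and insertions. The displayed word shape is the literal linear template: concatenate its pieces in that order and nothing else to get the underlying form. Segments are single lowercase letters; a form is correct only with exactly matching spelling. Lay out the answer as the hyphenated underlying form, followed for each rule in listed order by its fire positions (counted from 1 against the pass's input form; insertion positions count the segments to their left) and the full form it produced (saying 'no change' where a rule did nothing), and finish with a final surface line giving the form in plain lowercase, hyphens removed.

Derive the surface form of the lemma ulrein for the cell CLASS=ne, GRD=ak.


underlying: op-ulrein-gf
1. f -> v, k -> g, p -> b, s -> z, t -> d / V _ V: fires at position(s) 2: obulreingf
surface: obulreingf


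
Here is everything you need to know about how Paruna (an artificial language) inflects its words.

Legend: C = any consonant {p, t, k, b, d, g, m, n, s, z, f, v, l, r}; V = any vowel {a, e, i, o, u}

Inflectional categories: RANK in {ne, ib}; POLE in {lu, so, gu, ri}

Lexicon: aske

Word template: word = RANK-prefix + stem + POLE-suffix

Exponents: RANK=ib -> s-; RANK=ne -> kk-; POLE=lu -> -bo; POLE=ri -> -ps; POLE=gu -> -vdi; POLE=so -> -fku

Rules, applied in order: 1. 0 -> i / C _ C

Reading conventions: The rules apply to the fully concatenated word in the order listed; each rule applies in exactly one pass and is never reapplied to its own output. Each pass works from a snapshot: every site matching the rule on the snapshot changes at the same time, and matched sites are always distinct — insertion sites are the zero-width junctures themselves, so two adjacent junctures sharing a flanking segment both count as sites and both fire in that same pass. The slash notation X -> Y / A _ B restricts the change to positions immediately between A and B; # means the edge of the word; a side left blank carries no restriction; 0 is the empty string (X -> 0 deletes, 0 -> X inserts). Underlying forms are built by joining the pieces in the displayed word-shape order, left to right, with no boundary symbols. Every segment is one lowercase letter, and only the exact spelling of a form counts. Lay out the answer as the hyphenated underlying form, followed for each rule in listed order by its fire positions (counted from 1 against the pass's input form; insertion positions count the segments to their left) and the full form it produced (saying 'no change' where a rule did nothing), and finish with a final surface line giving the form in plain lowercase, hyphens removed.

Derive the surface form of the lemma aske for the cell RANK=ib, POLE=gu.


underlying: s-aske-vdi
1. 0 -> i / C _ C: inserts after position(s) 3, 6: sasikevidi
surface: sasikevidi


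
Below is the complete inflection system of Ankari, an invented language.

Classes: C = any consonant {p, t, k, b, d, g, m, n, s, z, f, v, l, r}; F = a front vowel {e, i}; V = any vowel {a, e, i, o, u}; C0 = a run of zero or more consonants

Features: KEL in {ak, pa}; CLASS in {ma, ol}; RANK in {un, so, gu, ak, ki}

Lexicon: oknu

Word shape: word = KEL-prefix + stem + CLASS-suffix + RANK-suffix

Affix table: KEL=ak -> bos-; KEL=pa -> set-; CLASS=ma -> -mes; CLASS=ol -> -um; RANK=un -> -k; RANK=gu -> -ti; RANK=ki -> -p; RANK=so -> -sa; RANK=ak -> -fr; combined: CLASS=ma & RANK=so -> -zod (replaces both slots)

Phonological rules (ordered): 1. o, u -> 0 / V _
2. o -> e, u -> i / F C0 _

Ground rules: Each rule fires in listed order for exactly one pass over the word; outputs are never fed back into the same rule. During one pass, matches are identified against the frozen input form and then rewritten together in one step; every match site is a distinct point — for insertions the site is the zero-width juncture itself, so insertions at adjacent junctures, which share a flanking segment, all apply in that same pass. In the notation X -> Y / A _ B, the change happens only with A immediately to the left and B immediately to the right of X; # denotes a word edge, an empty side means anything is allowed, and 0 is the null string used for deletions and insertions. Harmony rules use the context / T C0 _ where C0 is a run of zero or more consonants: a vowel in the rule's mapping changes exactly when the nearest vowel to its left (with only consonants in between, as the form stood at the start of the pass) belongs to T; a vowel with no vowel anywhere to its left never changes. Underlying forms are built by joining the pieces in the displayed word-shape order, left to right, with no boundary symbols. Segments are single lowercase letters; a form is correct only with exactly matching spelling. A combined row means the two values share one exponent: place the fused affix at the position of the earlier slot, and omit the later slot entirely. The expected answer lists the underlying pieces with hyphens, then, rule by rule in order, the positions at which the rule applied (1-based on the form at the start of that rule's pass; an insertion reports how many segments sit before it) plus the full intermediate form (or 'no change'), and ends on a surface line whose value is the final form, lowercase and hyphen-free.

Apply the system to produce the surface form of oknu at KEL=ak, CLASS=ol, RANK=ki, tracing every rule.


underlying: bos-oknu-um-p
1. o, u -> 0 / V _: fires at position(s) 8: bosoknump
2. o -> e, u -> i / F C0 _: no change
surface: bosoknump


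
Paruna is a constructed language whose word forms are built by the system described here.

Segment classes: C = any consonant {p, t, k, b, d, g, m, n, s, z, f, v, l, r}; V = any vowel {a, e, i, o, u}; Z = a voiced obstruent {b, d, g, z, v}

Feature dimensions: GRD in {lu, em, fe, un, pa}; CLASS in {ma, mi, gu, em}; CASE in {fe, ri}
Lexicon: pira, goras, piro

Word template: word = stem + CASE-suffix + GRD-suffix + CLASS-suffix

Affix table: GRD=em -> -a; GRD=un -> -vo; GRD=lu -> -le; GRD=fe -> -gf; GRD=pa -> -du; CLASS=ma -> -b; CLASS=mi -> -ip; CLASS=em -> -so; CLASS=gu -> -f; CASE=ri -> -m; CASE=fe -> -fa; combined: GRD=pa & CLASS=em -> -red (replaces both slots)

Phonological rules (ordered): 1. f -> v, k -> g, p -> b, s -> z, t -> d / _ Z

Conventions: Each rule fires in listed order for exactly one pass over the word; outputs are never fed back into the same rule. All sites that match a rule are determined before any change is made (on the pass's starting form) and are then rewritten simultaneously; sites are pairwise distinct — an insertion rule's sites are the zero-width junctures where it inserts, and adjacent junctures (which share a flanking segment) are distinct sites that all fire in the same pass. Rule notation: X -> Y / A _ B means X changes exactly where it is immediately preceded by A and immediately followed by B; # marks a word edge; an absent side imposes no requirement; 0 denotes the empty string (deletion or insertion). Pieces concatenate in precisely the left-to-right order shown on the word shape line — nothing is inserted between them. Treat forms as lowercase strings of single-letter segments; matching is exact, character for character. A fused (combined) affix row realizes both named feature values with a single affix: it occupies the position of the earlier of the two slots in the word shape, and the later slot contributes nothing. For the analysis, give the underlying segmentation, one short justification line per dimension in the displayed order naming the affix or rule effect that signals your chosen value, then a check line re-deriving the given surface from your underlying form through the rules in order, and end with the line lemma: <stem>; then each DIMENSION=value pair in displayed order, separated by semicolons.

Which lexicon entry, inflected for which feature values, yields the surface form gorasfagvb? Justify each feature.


underlying: goras-fa-gf-b
GRD=fe - signalled by the affix -gf
CLASS=ma - signalled by the affix -b
CASE=fe - signalled by the affix -fa
check: gorasfagfb -> gorasfagvb
lemma: goras; GRD=fe; CLASS=ma; CASE=fe


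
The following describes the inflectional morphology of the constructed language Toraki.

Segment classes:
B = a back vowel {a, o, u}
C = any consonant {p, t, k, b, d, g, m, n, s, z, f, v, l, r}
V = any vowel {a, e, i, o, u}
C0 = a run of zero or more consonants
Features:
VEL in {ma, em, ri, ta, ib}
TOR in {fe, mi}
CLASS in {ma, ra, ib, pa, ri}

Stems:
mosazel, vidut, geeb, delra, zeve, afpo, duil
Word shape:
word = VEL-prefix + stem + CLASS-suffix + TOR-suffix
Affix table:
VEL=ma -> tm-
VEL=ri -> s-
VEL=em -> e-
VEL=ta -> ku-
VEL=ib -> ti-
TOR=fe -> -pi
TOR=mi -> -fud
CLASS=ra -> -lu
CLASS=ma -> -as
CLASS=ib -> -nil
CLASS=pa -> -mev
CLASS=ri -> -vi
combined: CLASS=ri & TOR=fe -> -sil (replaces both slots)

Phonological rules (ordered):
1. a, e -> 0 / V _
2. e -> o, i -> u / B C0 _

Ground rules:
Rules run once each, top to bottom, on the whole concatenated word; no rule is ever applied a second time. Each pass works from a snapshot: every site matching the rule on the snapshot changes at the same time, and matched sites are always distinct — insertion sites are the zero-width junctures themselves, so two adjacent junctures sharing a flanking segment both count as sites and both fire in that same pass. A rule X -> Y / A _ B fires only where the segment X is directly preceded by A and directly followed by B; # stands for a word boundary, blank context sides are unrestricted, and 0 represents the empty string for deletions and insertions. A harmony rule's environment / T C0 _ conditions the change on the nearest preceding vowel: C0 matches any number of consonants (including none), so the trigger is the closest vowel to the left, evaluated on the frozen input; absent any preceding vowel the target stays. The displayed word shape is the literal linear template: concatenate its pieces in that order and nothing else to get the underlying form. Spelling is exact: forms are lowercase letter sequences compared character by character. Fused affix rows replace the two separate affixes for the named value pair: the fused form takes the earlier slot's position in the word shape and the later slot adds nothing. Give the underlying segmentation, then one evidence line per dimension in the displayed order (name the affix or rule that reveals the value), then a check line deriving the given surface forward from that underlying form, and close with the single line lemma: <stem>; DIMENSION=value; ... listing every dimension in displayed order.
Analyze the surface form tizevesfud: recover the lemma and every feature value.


underlying: ti-zeve-as-fud
VEL=ib - signalled by the affix ti-
TOR=mi - signalled by the affix -fud
CLASS=ma - signalled by the affix -as
check: tizeveasfud -> tizevesfud -> tizevesfud
lemma: zeve; VEL=ib; TOR=mi; CLASS=ma


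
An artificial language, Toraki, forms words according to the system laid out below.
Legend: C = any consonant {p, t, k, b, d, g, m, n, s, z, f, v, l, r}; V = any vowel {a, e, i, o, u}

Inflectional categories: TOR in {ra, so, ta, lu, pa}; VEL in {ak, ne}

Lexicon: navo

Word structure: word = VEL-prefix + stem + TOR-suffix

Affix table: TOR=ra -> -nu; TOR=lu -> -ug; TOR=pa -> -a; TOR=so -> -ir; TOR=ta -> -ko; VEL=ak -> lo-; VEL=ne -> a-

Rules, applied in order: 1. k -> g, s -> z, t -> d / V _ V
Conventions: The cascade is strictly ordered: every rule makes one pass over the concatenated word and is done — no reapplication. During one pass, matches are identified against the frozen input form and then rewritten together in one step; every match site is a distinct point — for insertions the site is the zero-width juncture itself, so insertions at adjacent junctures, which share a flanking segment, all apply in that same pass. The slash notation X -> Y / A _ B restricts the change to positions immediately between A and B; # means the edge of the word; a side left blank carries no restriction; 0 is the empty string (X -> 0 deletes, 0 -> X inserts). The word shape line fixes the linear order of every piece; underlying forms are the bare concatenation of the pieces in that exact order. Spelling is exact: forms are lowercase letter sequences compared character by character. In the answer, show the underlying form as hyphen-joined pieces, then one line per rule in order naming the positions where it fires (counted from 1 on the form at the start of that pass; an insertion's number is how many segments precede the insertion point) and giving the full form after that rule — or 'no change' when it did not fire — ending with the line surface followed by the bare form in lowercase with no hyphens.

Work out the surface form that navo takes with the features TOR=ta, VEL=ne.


underlying: a-navo-ko
1. k -> g, s -> z, t -> d / V _ V: fires at position(s) 6: anavogo
surface: anavogo


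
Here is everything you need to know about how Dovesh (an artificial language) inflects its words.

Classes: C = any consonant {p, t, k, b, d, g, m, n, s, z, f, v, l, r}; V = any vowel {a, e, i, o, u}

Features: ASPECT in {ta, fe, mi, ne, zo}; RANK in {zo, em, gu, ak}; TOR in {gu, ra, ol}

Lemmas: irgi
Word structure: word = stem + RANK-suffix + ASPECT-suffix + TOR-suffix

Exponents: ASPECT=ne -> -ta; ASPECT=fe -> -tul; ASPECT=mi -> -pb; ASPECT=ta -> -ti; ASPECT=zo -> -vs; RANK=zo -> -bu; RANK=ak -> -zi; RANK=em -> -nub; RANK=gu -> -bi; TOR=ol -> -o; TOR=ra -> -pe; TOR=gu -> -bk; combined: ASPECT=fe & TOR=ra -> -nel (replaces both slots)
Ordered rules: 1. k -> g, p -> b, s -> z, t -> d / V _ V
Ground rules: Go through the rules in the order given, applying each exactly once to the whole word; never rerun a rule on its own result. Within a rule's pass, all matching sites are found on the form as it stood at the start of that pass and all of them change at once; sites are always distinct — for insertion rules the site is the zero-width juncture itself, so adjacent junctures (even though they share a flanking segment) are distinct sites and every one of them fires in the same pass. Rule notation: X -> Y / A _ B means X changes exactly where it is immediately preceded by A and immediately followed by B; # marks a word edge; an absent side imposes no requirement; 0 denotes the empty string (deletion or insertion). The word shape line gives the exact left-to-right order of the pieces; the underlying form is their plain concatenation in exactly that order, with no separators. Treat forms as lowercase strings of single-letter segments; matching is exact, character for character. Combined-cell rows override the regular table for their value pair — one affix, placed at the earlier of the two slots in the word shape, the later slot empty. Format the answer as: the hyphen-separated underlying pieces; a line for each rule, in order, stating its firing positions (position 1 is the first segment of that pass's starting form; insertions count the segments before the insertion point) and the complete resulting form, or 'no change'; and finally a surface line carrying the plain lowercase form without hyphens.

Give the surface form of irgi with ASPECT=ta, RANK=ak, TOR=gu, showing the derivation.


underlying: irgi-zi-ti-bk
1. k -> g, p -> b, s -> z, t -> d / V _ V: fires at position(s) 7: irgizidibk
surface: irgizidibk
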